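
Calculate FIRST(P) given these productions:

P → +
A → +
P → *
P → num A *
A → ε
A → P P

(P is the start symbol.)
To compute FIRST(P), examine every production with P on the left-hand side, reading each right-hand side left to right until a non-nullable symbol is reached.

From P → +:
  - '+' is a terminal: add '+' and stop
From P → *:
  - '*' is a terminal: add '*' and stop
From P → num A *:
  - num is a terminal: add 'num' and stop

Collecting: FIRST(P) = { '*', '+', 'num' }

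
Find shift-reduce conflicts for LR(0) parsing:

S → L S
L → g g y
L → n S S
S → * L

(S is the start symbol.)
No shift-reduce conflicts

A shift-reduce conflict occurs when an LR(0) state has both:
  - a complete (reduce) item [A → α .] (dot at the end), and
  - a shift item [B → β . c γ] (dot before a terminal).

Augment with S' → S and build the canonical LR(0) collection (I0 = CLOSURE({[S' → . S]}), then GOTO on every symbol after a dot until no new states appear). It has 12 states:
  I0: { [L → . g g y], [L → . n S S], [S → . * L], [S → . L S], [S' → . S] }  — shift
  I1: { [L → . g g y], [L → . n S S], [S → * . L] }  — shift
  I2: { [L → . g g y], [L → . n S S], [S → . * L], [S → . L S], [S → L . S] }  — shift
  I3: { [S' → S .] }  — accept
  I4: { [L → g . g y] }  — shift
  I5: { [L → . g g y], [L → . n S S], [L → n . S S], [S → . * L], [S → . L S] }  — shift
  I6: { [L → . g g y], [L → . n S S], [L → n S . S], [S → . * L], [S → . L S] }  — shift
  I7: { [L → n S S .] }  — reduce
  I8: { [L → g g . y] }  — shift
  I9: { [L → g g y .] }  — reduce
  I10: { [S → L S .] }  — reduce
  I11: { [S → * L .] }  — reduce

No state contains both a complete item and a shift item.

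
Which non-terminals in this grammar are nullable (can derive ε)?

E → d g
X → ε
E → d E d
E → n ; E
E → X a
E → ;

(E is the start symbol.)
A non-terminal is nullable if it can derive ε (the empty string): either it has an ε-production, or it has a production whose right-hand side consists entirely of nullable non-terminals.

ε-productions: X → ε
So X is immediately nullable.
No further non-terminal can be added: every production for the remaining non-terminals contains a terminal or a non-nullable non-terminal.
Nullable = { 'X' }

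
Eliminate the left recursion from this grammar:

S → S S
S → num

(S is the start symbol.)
S → num S'
S' → S S'
S' → ε

S is directly left-recursive. The standard transformation for
  A → A α₁ | ... | A α_m | β₁ | ... | β_n
is
  A  → β₁ A' | ... | β_n A'
  A' → α₁ A' | ... | α_m A' | ε

S → num becomes S → num S'
S → S S becomes S' → S S'
Add S' → ε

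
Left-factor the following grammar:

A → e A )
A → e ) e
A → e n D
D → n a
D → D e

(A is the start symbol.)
Left-factoring transforms A → αβ₁ | αβ₂ into A → αA' and A' → β₁ | β₂
(α is the longest common prefix among the alternatives). Repeat until
no nonterminal has two alternatives with a common prefix.

Round 1: A has alternatives sharing prefix 'e'. Introduce A': A → e A'
  Add: A' → A )
  Add: A' → ) e
  Add: A' → n D

No remaining common prefixes — done.

Resulting grammar:
A → e A'
A' → A )
A' → ) e
A' → n D
D → n a
D → D e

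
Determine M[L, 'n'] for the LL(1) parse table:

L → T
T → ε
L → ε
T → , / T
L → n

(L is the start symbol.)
To find M[L, 'n'], we find productions for L where 'n' is in the predict set (PREDICT(N → α) = (FIRST(α) \ {ε}) ∪ (FOLLOW(N) if α ⇒* ε)).

Relevant sets:
  FIRST(T) = { ',', ε }
  FOLLOW(L) = { $ }

L → T: PREDICT = { $, ',' }
L → ε: PREDICT = { $ }
L → n: PREDICT = { 'n' }
  'n' is in predict set, so this production goes in M[L, 'n']

M[L, 'n'] = L → n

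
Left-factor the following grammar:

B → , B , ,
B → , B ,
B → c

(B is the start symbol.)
Left-factoring transforms A → αβ₁ | αβ₂ into A → αA' and A' → β₁ | β₂
(α is the longest common prefix among the alternatives). Repeat until
no nonterminal has two alternatives with a common prefix.

Round 1: B has alternatives sharing prefix ', B ,'. Introduce B': B → , B , B'
  Add: B' → ,
  Add: B' → ε

No remaining common prefixes — done.

Resulting grammar:
B → , B , B'
B' → ,
B' → ε
B → c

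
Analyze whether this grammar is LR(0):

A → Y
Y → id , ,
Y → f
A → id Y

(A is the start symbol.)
Augment with A' → A and build the canonical LR(0) collection (I0 = CLOSURE({[A' → . A]}), then GOTO on every symbol after a dot until no new states appear). It has 9 states:
  I0: { [A → . Y], [A → . id Y], [A' → . A], [Y → . f], [Y → . id , ,] }  — shift
  I1: { [A' → A .] }  — accept
  I2: { [A → Y .] }  — reduce
  I3: { [Y → f .] }  — reduce
  I4: { [A → id . Y], [Y → . f], [Y → . id , ,], [Y → id . , ,] }  — shift
  I5: { [Y → id , . ,] }  — shift
  I6: { [A → id Y .] }  — reduce
  I7: { [Y → id . , ,] }  — shift
  I8: { [Y → id , , .] }  — reduce

Every state is either a pure shift/goto state or contains exactly one complete item and nothing to shift — no conflicts. The grammar is LR(0).

Answer: Yes, the grammar is LR(0)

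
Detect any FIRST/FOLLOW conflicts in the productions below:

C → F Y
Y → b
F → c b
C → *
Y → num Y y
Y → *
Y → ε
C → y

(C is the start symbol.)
No FIRST/FOLLOW conflicts.

Nullable non-terminals: Y.

Y: nullable alternative(s) Y → ε; FOLLOW(Y) = { $, 'y' }
  Y → b: FIRST \ {ε} = { 'b' } — disjoint from FOLLOW(Y)
  Y → num Y y: FIRST \ {ε} = { 'num' } — disjoint from FOLLOW(Y)
  Y → *: FIRST \ {ε} = { '*' } — disjoint from FOLLOW(Y)
  Y → ε: FIRST \ {ε} = { } — this is the only nullable alternative, skip

C, F have no nullable alternative, so no FIRST/FOLLOW check is needed there.

No FIRST/FOLLOW conflicts found.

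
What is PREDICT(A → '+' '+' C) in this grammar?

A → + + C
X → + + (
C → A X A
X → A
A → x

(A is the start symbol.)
PREDICT(A → '+' '+' C) = (FIRST(RHS) \ {ε}) ∪ (FOLLOW(A) if ε ∈ FIRST(RHS), i.e. RHS ⇒* ε)
FIRST('+' '+' C) = { '+' }
ε ∉ FIRST('+' '+' C), so FOLLOW(A) is not added.
PREDICT(A → '+' '+' C) = { '+' }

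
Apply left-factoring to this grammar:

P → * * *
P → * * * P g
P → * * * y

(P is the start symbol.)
Left-factoring transforms A → αβ₁ | αβ₂ into A → αA' and A' → β₁ | β₂
(α is the longest common prefix among the alternatives). Repeat until
no nonterminal has two alternatives with a common prefix.

Round 1: P has alternatives sharing prefix '* * *'. Introduce P': P → * * * P'
  Add: P' → ε
  Add: P' → P g
  Add: P' → y

No remaining common prefixes — done.

Resulting grammar:
P → * * * P'
P' → ε
P' → P g
P' → y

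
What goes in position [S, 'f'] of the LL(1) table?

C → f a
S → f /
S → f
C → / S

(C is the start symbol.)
S → f /, S → f

To find M[S, 'f'], we find productions for S where 'f' is in the predict set (PREDICT(N → α) = (FIRST(α) \ {ε}) ∪ (FOLLOW(N) if α ⇒* ε)).

S → f /: PREDICT = { 'f' }
  'f' is in predict set, so this production goes in M[S, 'f']
S → f: PREDICT = { 'f' }
  'f' is in predict set, so this production goes in M[S, 'f']

M[S, 'f'] = S → f /, S → f  (a multiply-defined cell — the grammar is not LL(1))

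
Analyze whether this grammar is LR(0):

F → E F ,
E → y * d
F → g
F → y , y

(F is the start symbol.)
Augment with F' → F and build the canonical LR(0) collection (I0 = CLOSURE({[F' → . F]}), then GOTO on every symbol after a dot until no new states appear). It has 11 states:
  I0: { [E → . y * d], [F → . E F ,], [F → . g], [F → . y , y], [F' → . F] }  — shift
  I1: { [E → . y * d], [F → . E F ,], [F → . g], [F → . y , y], [F → E . F ,] }  — shift
  I2: { [F' → F .] }  — accept
  I3: { [F → g .] }  — reduce
  I4: { [E → y . * d], [F → y . , y] }  — shift
  I5: { [E → y * . d] }  — shift
  I6: { [F → y , . y] }  — shift
  I7: { [F → y , y .] }  — reduce
  I8: { [E → y * d .] }  — reduce
  I9: { [F → E F . ,] }  — shift
  I10: { [F → E F , .] }  — reduce

Every state is either a pure shift/goto state or contains exactly one complete item and nothing to shift — no conflicts. The grammar is LR(0).

Answer: Yes, the grammar is LR(0)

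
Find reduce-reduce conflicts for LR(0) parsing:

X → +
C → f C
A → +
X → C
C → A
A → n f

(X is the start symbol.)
A reduce-reduce conflict occurs when an LR(0) state has two complete items [A → α .] and [B → β .] — both call for a reduction, and with no lookahead the parser cannot choose between them.

Augment with X' → X and build the canonical LR(0) collection (I0 = CLOSURE({[X' → . X]}), then GOTO on every symbol after a dot until no new states appear). It has 10 states:
  I0: { [A → . +], [A → . n f], [C → . A], [C → . f C], [X → . +], [X → . C], [X' → . X] }  — shift
  I1: { [A → + .], [X → + .] }  — 2 reduces
  I2: { [C → A .] }  — reduce
  I3: { [X → C .] }  — reduce
  I4: { [X' → X .] }  — accept
  I5: { [A → . +], [A → . n f], [C → . A], [C → . f C], [C → f . C] }  — shift
  I6: { [A → n . f] }  — shift
  I7: { [A → n f .] }  — reduce
  I8: { [A → + .] }  — reduce
  I9: { [C → f C .] }  — reduce

I1 contains complete items [A → + .], [X → + .] — reduce-reduce conflict.

Answer: Yes — I1: [A → + .] vs [X → + .]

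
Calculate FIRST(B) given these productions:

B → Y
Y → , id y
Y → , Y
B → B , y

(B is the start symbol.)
To compute FIRST(B), examine every production with B on the left-hand side, reading each right-hand side left to right until a non-nullable symbol is reached.

FIRST sets of the other non-terminals involved (by the same procedure, iterated to a fixed point):
  FIRST(Y) = { ',' }

From B → Y:
  - Y is a non-terminal: add FIRST(Y) \ {ε} = { ',' }
    Y is not nullable, so stop
From B → B , y:
  - B is the symbol being defined: contributes nothing new
    B is not nullable, so stop

Collecting: FIRST(B) = { ',' }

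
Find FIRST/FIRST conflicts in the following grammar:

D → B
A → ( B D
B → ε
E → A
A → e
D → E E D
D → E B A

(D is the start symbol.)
A FIRST/FIRST conflict occurs when two productions N → α and N → β for the same non-terminal have FIRST(α) ∩ FIRST(β) ≠ ∅ (with ε ∈ FIRST of a nullable right-hand side, so two nullable alternatives also conflict).

FIRST sets of the non-terminals at (or reachable through a nullable prefix from) the front of some alternative:
  FIRST(B) = { ε }
  FIRST(E) = { '(', 'e' }

Productions for D:
  D → B: FIRST = { ε }
  D → E E D: FIRST = { '(', 'e' }
  D → E B A: FIRST = { '(', 'e' }
Productions for A:
  A → ( B D: FIRST = { '(' }
  A → e: FIRST = { 'e' }
B, E have only one production, so no FIRST/FIRST conflict is possible there.

Conflict for D: D → E E D and D → E B A
  Overlap: { '(', 'e' }

Answer: Yes. D → E E D / D → E B A on { '(', 'e' }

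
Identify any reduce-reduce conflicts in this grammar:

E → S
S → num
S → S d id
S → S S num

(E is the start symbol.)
Yes — I7: [S → S S num .] vs [S → num .]

A reduce-reduce conflict occurs when an LR(0) state has two complete items [A → α .] and [B → β .] — both call for a reduction, and with no lookahead the parser cannot choose between them.

Augment with E' → E and build the canonical LR(0) collection (I0 = CLOSURE({[E' → . E]}), then GOTO on every symbol after a dot until no new states appear). It has 8 states:
  I0: { [E → . S], [E' → . E], [S → . S S num], [S → . S d id], [S → . num] }  — shift
  I1: { [E' → E .] }  — accept
  I2: { [E → S .], [S → . S S num], [S → . S d id], [S → . num], [S → S . S num], [S → S . d id] }  — shift, reduce
  I3: { [S → num .] }  — reduce
  I4: { [S → . S S num], [S → . S d id], [S → . num], [S → S . S num], [S → S . d id], [S → S S . num] }  — shift
  I5: { [S → S d . id] }  — shift
  I6: { [S → S d id .] }  — reduce
  I7: { [S → S S num .], [S → num .] }  — 2 reduces

I7 contains complete items [S → S S num .], [S → num .] — reduce-reduce conflict.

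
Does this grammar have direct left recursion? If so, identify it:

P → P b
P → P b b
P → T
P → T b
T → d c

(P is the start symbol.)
Yes, P is left-recursive

Direct left recursion occurs when N → N α for some non-terminal N (the right-hand side begins with the left-hand side itself).

P → P b: LEFT RECURSIVE (starts with P)
P → P b b: LEFT RECURSIVE (starts with P)
P → T: starts with T
P → T b: starts with T
T → d c: starts with d

The grammar has direct left recursion on: P.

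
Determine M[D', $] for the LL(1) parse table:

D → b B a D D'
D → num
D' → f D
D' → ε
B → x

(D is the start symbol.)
D' → ε

To find M[D', $], we find productions for D' where $ is in the predict set (PREDICT(N → α) = (FIRST(α) \ {ε}) ∪ (FOLLOW(N) if α ⇒* ε)).

Relevant sets:
  FOLLOW(D') = { $, 'f' }

D' → f D: PREDICT = { 'f' }
D' → ε: PREDICT = { $, 'f' }
  $ is in predict set, so this production goes in M[D', $]

M[D', $] = D' → ε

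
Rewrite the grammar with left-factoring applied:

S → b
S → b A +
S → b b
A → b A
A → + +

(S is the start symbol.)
Left-factoring transforms A → αβ₁ | αβ₂ into A → αA' and A' → β₁ | β₂
(α is the longest common prefix among the alternatives). Repeat until
no nonterminal has two alternatives with a common prefix.

Round 1: S has alternatives sharing prefix 'b'. Introduce S': S → b S'
  Add: S' → ε
  Add: S' → A +
  Add: S' → b

No remaining common prefixes — done.

Resulting grammar:
S → b S'
S' → ε
S' → A +
S' → b
A → b A
A → + +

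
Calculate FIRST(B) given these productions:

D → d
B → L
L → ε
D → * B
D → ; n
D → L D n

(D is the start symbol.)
{ ε }

To compute FIRST(B), examine every production with B on the left-hand side, reading each right-hand side left to right until a non-nullable symbol is reached.

FIRST sets of the other non-terminals involved (by the same procedure, iterated to a fixed point):
  FIRST(L) = { ε }

From B → L:
  - L is a non-terminal: add FIRST(L) \ {ε} = { }
    L is nullable and nothing follows, so the whole right-hand side can vanish: ε ∈ FIRST(B)

Collecting: FIRST(B) = { ε }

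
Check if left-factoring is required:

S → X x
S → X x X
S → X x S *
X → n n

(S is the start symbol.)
Left-factoring is needed when two productions for the same non-terminal
share a common prefix on the right-hand side.

Productions for S:
  S → X x
  S → X x X
  S → X x S *

Found common prefix 'X x' in productions for S

Answer: Yes, S has productions with common prefix 'X x'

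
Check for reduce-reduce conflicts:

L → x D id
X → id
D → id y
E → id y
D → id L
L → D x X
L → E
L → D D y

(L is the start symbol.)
Yes — I11: [D → id y .] vs [E → id y .]

A reduce-reduce conflict occurs when an LR(0) state has two complete items [A → α .] and [B → β .] — both call for a reduction, and with no lookahead the parser cannot choose between them.

Augment with L' → L and build the canonical LR(0) collection (I0 = CLOSURE({[L' → . L]}), then GOTO on every symbol after a dot until no new states appear). It has 17 states:
  I0: { [D → . id L], [D → . id y], [E → . id y], [L → . D D y], [L → . D x X], [L → . E], [L → . x D id], [L' → . L] }  — shift
  I1: { [D → . id L], [D → . id y], [L → D . D y], [L → D . x X] }  — shift
  I2: { [L → E .] }  — reduce
  I3: { [L' → L .] }  — accept
  I4: { [D → . id L], [D → . id y], [D → id . L], [D → id . y], [E → . id y], [E → id . y], [L → . D D y], [L → . D x X], [L → . E], [L → . x D id] }  — shift
  I5: { [D → . id L], [D → . id y], [L → x . D id] }  — shift
  I6: { [L → x D . id] }  — shift
  I7: { [D → . id L], [D → . id y], [D → id . L], [D → id . y], [E → . id y], [L → . D D y], [L → . D x X], [L → . E], [L → . x D id] }  — shift
  I8: { [D → id L .] }  — reduce
  I9: { [D → id y .] }  — reduce
  I10: { [L → x D id .] }  — reduce
  I11: { [D → id y .], [E → id y .] }  — 2 reduces
  I12: { [L → D D . y] }  — shift
  I13: { [L → D x . X], [X → . id] }  — shift
  I14: { [L → D x X .] }  — reduce
  I15: { [X → id .] }  — reduce
  I16: { [L → D D y .] }  — reduce

I11 contains complete items [D → id y .], [E → id y .] — reduce-reduce conflict.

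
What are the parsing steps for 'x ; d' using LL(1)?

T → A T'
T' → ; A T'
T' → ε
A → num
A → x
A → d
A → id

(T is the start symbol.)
Stack is shown with the top on the left.

Stack     Input    Action
-------------------------
T $       x ; d $  output T → A T'
A T' $    x ; d $  output A → x
x T' $    x ; d $  match 'x'
T' $      ; d $    output T' → ; A T'
; A T' $  ; d $    match ';'
A T' $    d $      output A → d
d T' $    d $      match 'd'
T' $      $        output T' → ε
$         $        accept

The string is accepted.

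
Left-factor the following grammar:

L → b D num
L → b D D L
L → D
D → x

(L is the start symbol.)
L → b D L'
L' → num
L' → D L
L → D
D → x

Left-factoring transforms A → αβ₁ | αβ₂ into A → αA' and A' → β₁ | β₂
(α is the longest common prefix among the alternatives). Repeat until
no nonterminal has two alternatives with a common prefix.

Round 1: L has alternatives sharing prefix 'b D'. Introduce L': L → b D L'
  Add: L' → num
  Add: L' → D L

No remaining common prefixes — done.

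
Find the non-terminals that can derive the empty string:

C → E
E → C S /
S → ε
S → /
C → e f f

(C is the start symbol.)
A non-terminal is nullable if it can derive ε (the empty string): either it has an ε-production, or it has a production whose right-hand side consists entirely of nullable non-terminals.

ε-productions: S → ε
So S is immediately nullable.
No further non-terminal can be added: every production for the remaining non-terminals contains a terminal or a non-nullable non-terminal.
Nullable = { 'S' }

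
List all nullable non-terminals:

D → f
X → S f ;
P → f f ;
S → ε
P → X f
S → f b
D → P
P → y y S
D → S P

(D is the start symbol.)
{ 'S' }

A non-terminal is nullable if it can derive ε (the empty string): either it has an ε-production, or it has a production whose right-hand side consists entirely of nullable non-terminals.

ε-productions: S → ε
So S is immediately nullable.
No further non-terminal can be added: every production for the remaining non-terminals contains a terminal or a non-nullable non-terminal.
Nullable = { 'S' }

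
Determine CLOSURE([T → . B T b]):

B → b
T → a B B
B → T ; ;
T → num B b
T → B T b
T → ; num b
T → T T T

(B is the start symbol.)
To compute CLOSURE, for each item [A → α.Bβ] where B is a non-terminal, add [B → .γ] for all productions B → γ; repeat for the newly added items until nothing changes.

Start with: [T → . B T b]
  [T → . B T b] has the dot before B: add [B → . b], [B → . T ; ;]
  [B → . T ; ;] has the dot before T: add [T → . a B B], [T → . num B b], [T → . ; num b], [T → . T T T]
No further items can be added.

CLOSURE = { [B → . T ; ;], [B → . b], [T → . ; num b], [T → . B T b], [T → . T T T], [T → . a B B], [T → . num B b] }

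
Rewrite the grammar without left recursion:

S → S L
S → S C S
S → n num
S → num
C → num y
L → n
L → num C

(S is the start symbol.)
S → n num S'
S → num S'
S' → L S'
S' → C S S'
S' → ε
C → num y
L → n
L → num C

S is directly left-recursive. The standard transformation for
  A → A α₁ | ... | A α_m | β₁ | ... | β_n
is
  A  → β₁ A' | ... | β_n A'
  A' → α₁ A' | ... | α_m A' | ε

S → n num becomes S → n num S'
S → num becomes S → num S'
S → S L becomes S' → L S'
S → S C S becomes S' → C S S'
Add S' → ε

Productions for other non-terminals are unchanged:
  C → num y
  L → n
  L → num C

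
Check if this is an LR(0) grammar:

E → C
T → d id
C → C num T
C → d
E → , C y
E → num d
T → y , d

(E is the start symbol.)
A grammar is LR(0) if no state in the canonical LR(0) collection has:
  - both a shift item (dot before a terminal) and a complete item (shift-reduce conflict), or
  - two or more complete items (reduce-reduce conflict; the accept item [E' → E .] counts as a complete item here).

Augment with E' → E and build the canonical LR(0) collection (I0 = CLOSURE({[E' → . E]}), then GOTO on every symbol after a dot until no new states appear). It has 16 states:
  I0: { [C → . C num T], [C → . d], [E → . , C y], [E → . C], [E → . num d], [E' → . E] }  — shift
  I1: { [C → . C num T], [C → . d], [E → , . C y] }  — shift
  I2: { [C → C . num T], [E → C .] }  — shift, reduce
  I3: { [E' → E .] }  — accept
  I4: { [C → d .] }  — reduce
  I5: { [E → num . d] }  — shift
  I6: { [E → num d .] }  — reduce
  I7: { [C → C num . T], [T → . d id], [T → . y , d] }  — shift
  I8: { [C → C num T .] }  — reduce
  I9: { [T → d . id] }  — shift
  I10: { [T → y . , d] }  — shift
  I11: { [T → y , . d] }  — shift
  I12: { [T → y , d .] }  — reduce
  I13: { [T → d id .] }  — reduce
  I14: { [C → C . num T], [E → , C . y] }  — shift
  I15: { [E → , C y .] }  — reduce

Conflict in state I2:
  Shift-reduce conflict between [E → C .] and [C → C . num T]
So the grammar is NOT LR(0).

Answer: No. Shift-reduce conflict between [E → C .] and [C → C . num T]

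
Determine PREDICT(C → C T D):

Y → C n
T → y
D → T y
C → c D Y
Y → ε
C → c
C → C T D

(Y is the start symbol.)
PREDICT(C → C T D) = (FIRST(RHS) \ {ε}) ∪ (FOLLOW(C) if ε ∈ FIRST(RHS), i.e. RHS ⇒* ε)
FIRST(C) = { 'c' }
FIRST(C T D) = { 'c' }
ε ∉ FIRST(C T D), so FOLLOW(C) is not added.
PREDICT(C → C T D) = { 'c' }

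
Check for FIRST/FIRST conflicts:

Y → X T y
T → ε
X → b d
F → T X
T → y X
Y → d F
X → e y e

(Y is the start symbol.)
No FIRST/FIRST conflicts.

A FIRST/FIRST conflict occurs when two productions N → α and N → β for the same non-terminal have FIRST(α) ∩ FIRST(β) ≠ ∅ (with ε ∈ FIRST of a nullable right-hand side, so two nullable alternatives also conflict).

FIRST sets of the non-terminals at (or reachable through a nullable prefix from) the front of some alternative:
  FIRST(X) = { 'b', 'e' }

Productions for Y:
  Y → X T y: FIRST = { 'b', 'e' }
  Y → d F: FIRST = { 'd' }
Productions for T:
  T → ε: FIRST = { ε }
  T → y X: FIRST = { 'y' }
Productions for X:
  X → b d: FIRST = { 'b' }
  X → e y e: FIRST = { 'e' }
F has only one production, so no FIRST/FIRST conflict is possible there.

All alternatives of each non-terminal have pairwise disjoint FIRST sets.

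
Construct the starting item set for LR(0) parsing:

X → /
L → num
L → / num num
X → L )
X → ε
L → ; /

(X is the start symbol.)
First, augment the grammar with X' → X
I₀ = CLOSURE({ [X' → . X] }):
  [X' → . X] has the dot before X: add [X → . /], [X → . L )], [X → .]
  [X → . L )] has the dot before L: add [L → . num], [L → . / num num], [L → . ; /]
No further items can be added.

I₀ = { [L → . / num num], [L → . ; /], [L → . num], [X → . /], [X → . L )], [X → .], [X' → . X] }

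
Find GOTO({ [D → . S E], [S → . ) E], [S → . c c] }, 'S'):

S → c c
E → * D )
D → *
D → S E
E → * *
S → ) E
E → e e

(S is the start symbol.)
GOTO(I, 'S') = CLOSURE({ [A → αX.β] : [A → α.Xβ] ∈ I, X = 'S' })

Items with dot before 'S', with the dot advanced:
  [D → . S E] → [D → S . E]
Closure of the advanced items:
  [D → S . E] has the dot before E: add [E → . * D )], [E → . * *], [E → . e e]

GOTO = { [D → S . E], [E → . * *], [E → . * D )], [E → . e e] }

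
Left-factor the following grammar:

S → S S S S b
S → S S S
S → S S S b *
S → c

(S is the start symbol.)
S → S S S S'
S' → S b
S' → ε
S' → b *
S → c

Left-factoring transforms A → αβ₁ | αβ₂ into A → αA' and A' → β₁ | β₂
(α is the longest common prefix among the alternatives). Repeat until
no nonterminal has two alternatives with a common prefix.

Round 1: S has alternatives sharing prefix 'S S S'. Introduce S': S → S S S S'
  Add: S' → S b
  Add: S' → ε
  Add: S' → b *

No remaining common prefixes — done.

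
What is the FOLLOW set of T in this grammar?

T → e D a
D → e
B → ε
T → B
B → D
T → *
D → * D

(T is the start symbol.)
{ $ }

To compute FOLLOW(T), find every occurrence of T on a right-hand side N → α T β: add FIRST(β) \ {ε}, and if β is empty or nullable also add FOLLOW(N). Iterate to a fixed point.

T is the start symbol, so $ ∈ FOLLOW(T).
T does not occur on any right-hand side.

Taking the union: FOLLOW(T) = { $ }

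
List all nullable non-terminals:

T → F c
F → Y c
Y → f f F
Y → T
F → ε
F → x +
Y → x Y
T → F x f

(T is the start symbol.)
{ 'F' }

A non-terminal is nullable if it can derive ε (the empty string): either it has an ε-production, or it has a production whose right-hand side consists entirely of nullable non-terminals.

ε-productions: F → ε
So F is immediately nullable.
No further non-terminal can be added: every production for the remaining non-terminals contains a terminal or a non-nullable non-terminal.
Nullable = { 'F' }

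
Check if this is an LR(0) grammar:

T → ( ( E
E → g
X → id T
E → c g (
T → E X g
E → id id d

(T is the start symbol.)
Yes, the grammar is LR(0)

A grammar is LR(0) if no state in the canonical LR(0) collection has:
  - both a shift item (dot before a terminal) and a complete item (shift-reduce conflict), or
  - two or more complete items (reduce-reduce conflict; the accept item [T' → T .] counts as a complete item here).

Augment with T' → T and build the canonical LR(0) collection (I0 = CLOSURE({[T' → . T]}), then GOTO on every symbol after a dot until no new states appear). It has 17 states:
  I0: { [E → . c g (], [E → . g], [E → . id id d], [T → . ( ( E], [T → . E X g], [T' → . T] }  — shift
  I1: { [T → ( . ( E] }  — shift
  I2: { [T → E . X g], [X → . id T] }  — shift
  I3: { [T' → T .] }  — accept
  I4: { [E → c . g (] }  — shift
  I5: { [E → g .] }  — reduce
  I6: { [E → id . id d] }  — shift
  I7: { [E → id id . d] }  — shift
  I8: { [E → id id d .] }  — reduce
  I9: { [E → c g . (] }  — shift
  I10: { [E → c g ( .] }  — reduce
  I11: { [T → E X . g] }  — shift
  I12: { [E → . c g (], [E → . g], [E → . id id d], [T → . ( ( E], [T → . E X g], [X → id . T] }  — shift
  I13: { [X → id T .] }  — reduce
  I14: { [T → E X g .] }  — reduce
  I15: { [E → . c g (], [E → . g], [E → . id id d], [T → ( ( . E] }  — shift
  I16: { [T → ( ( E .] }  — reduce

Every state is either a pure shift/goto state or contains exactly one complete item and nothing to shift — no conflicts. The grammar is LR(0).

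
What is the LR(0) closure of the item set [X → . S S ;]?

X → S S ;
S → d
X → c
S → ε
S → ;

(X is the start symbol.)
{ [S → . ;], [S → . d], [S → .], [X → . S S ;] }

Start with: [X → . S S ;]
  [X → . S S ;] has the dot before S: add [S → . d], [S → .], [S → . ;]
No further items can be added.

CLOSURE = { [S → . ;], [S → . d], [S → .], [X → . S S ;] }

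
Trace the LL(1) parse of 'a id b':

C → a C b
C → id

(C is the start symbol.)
LL(1) parsing maintains a stack (initially the start symbol over $) and the input. At each step: if the stack top is a terminal, match it against the current input token; if it is a non-terminal N, replace it with the RHS of M[N, lookahead] (the unique production whose predict set contains the lookahead).

Stack is shown with the top on the left.

Stack    Input     Action
-------------------------
C $      a id b $  output C → a C b
a C b $  a id b $  match 'a'
C b $    id b $    output C → id
id b $   id b $    match 'id'
b $      b $       match 'b'
$        $         accept

The string is accepted.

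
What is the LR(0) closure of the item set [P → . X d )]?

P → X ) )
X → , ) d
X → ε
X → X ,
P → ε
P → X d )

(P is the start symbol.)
{ [P → . X d )], [X → . , ) d], [X → . X ,], [X → .] }

Start with: [P → . X d )]
  [P → . X d )] has the dot before X: add [X → . , ) d], [X → .], [X → . X ,]
No further items can be added.

CLOSURE = { [P → . X d )], [X → . , ) d], [X → . X ,], [X → .] }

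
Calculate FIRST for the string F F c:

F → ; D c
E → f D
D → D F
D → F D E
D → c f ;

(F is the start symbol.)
FIRST sets of the non-terminals involved (from the grammar, by fixed-point iteration):
  FIRST(F) = { ';' }

To compute FIRST(F F c), process the symbols left to right:
Symbol F is a non-terminal. Add FIRST(F) \ {ε} = { ';' }
F is not nullable (ε ∉ FIRST(F)), so stop here.
FIRST(F F c) = { ';' }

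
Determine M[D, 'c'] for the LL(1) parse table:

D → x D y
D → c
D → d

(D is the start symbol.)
D → c

To find M[D, 'c'], we find productions for D where 'c' is in the predict set (PREDICT(N → α) = (FIRST(α) \ {ε}) ∪ (FOLLOW(N) if α ⇒* ε)).

D → x D y: PREDICT = { 'x' }
D → c: PREDICT = { 'c' }
  'c' is in predict set, so this production goes in M[D, 'c']
D → d: PREDICT = { 'd' }

M[D, 'c'] = D → c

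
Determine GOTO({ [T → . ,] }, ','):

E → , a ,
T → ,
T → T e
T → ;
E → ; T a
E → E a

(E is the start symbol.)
{ [T → , .] }

GOTO(I, ',') = CLOSURE({ [A → αX.β] : [A → α.Xβ] ∈ I, X = ',' })

Items with dot before ',', with the dot advanced:
  [T → . ,] → [T → , .]
Closure adds nothing (no advanced item has the dot before a non-terminal).

GOTO = { [T → , .] }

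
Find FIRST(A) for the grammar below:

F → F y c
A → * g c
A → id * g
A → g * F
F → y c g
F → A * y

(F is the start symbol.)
To compute FIRST(A), examine every production with A on the left-hand side, reading each right-hand side left to right until a non-nullable symbol is reached.

From A → * g c:
  - '*' is a terminal: add '*' and stop
From A → id * g:
  - id is a terminal: add 'id' and stop
From A → g * F:
  - g is a terminal: add 'g' and stop

Collecting: FIRST(A) = { '*', 'g', 'id' }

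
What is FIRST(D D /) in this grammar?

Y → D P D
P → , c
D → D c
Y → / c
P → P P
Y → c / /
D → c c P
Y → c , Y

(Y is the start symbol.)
FIRST sets of the non-terminals involved (from the grammar, by fixed-point iteration):
  FIRST(D) = { 'c' }

To compute FIRST(D D /), process the symbols left to right:
Symbol D is a non-terminal. Add FIRST(D) \ {ε} = { 'c' }
D is not nullable (ε ∉ FIRST(D)), so stop here.
FIRST(D D /) = { 'c' }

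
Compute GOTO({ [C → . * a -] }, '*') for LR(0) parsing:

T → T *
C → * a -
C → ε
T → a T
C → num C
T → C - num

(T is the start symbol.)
GOTO(I, '*') = CLOSURE({ [A → αX.β] : [A → α.Xβ] ∈ I, X = '*' })

Items with dot before '*', with the dot advanced:
  [C → . * a -] → [C → * . a -]
Closure adds nothing (no advanced item has the dot before a non-terminal).

GOTO = { [C → * . a -] }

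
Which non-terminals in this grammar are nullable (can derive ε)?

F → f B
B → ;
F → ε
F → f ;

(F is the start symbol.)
A non-terminal is nullable if it can derive ε (the empty string): either it has an ε-production, or it has a production whose right-hand side consists entirely of nullable non-terminals.

ε-productions: F → ε
So F is immediately nullable.
No further non-terminal can be added: every production for the remaining non-terminals contains a terminal or a non-nullable non-terminal.
Nullable = { 'F' }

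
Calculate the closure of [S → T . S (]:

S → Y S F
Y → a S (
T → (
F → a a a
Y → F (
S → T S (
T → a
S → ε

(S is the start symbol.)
Start with: [S → T . S (]
  [S → T . S (] has the dot before S: add [S → . Y S F], [S → . T S (], [S → .]
  [S → . Y S F] has the dot before Y: add [Y → . a S (], [Y → . F (]
  [S → . T S (] has the dot before T: add [T → . (], [T → . a]
  [Y → . F (] has the dot before F: add [F → . a a a]
No further items can be added.

CLOSURE = { [F → . a a a], [S → . T S (], [S → . Y S F], [S → .], [S → T . S (], [T → . (], [T → . a], [Y → . F (], [Y → . a S (] }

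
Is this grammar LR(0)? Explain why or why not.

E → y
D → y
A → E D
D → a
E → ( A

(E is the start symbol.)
Yes, the grammar is LR(0)

A grammar is LR(0) if no state in the canonical LR(0) collection has:
  - both a shift item (dot before a terminal) and a complete item (shift-reduce conflict), or
  - two or more complete items (reduce-reduce conflict; the accept item [E' → E .] counts as a complete item here).

Augment with E' → E and build the canonical LR(0) collection (I0 = CLOSURE({[E' → . E]}), then GOTO on every symbol after a dot until no new states appear). It has 9 states:
  I0: { [E → . ( A], [E → . y], [E' → . E] }  — shift
  I1: { [A → . E D], [E → ( . A], [E → . ( A], [E → . y] }  — shift
  I2: { [E' → E .] }  — accept
  I3: { [E → y .] }  — reduce
  I4: { [E → ( A .] }  — reduce
  I5: { [A → E . D], [D → . a], [D → . y] }  — shift
  I6: { [A → E D .] }  — reduce
  I7: { [D → a .] }  — reduce
  I8: { [D → y .] }  — reduce

Every state is either a pure shift/goto state or contains exactly one complete item and nothing to shift — no conflicts. The grammar is LR(0).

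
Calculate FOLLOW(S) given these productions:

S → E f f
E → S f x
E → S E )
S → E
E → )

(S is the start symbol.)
To compute FOLLOW(S), find every occurrence of S on a right-hand side N → α S β: add FIRST(β) \ {ε}, and if β is empty or nullable also add FOLLOW(N). Iterate to a fixed point.

S is the start symbol, so $ ∈ FOLLOW(S).
In E → S f x: S is followed by f x, add FIRST(f x) \ {ε} = { 'f' }
In E → S E ): S is followed by E ')', add FIRST(E ')') \ {ε} = { ')' }

Taking the union: FOLLOW(S) = { $, ')', 'f' }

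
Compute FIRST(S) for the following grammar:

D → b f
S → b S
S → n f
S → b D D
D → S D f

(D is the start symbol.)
{ 'b', 'n' }

To compute FIRST(S), examine every production with S on the left-hand side, reading each right-hand side left to right until a non-nullable symbol is reached.

From S → b S:
  - b is a terminal: add 'b' and stop
From S → n f:
  - n is a terminal: add 'n' and stop
From S → b D D:
  - b is a terminal: add 'b' and stop

Collecting: FIRST(S) = { 'b', 'n' }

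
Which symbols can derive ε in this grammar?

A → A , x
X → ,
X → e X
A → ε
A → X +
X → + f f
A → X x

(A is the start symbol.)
{ 'A' }

ε-productions: A → ε
So A is immediately nullable.
No further non-terminal can be added: every production for the remaining non-terminals contains a terminal or a non-nullable non-terminal.
Nullable = { 'A' }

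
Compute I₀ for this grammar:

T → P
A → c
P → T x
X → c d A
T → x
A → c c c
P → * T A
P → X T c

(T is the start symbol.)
{ [P → . * T A], [P → . T x], [P → . X T c], [T → . P], [T → . x], [T' → . T], [X → . c d A] }

First, augment the grammar with T' → T
I₀ = CLOSURE({ [T' → . T] }):
  [T' → . T] has the dot before T: add [T → . P], [T → . x]
  [T → . P] has the dot before P: add [P → . T x], [P → . * T A], [P → . X T c]
  [P → . X T c] has the dot before X: add [X → . c d A]
No further items can be added.

I₀ = { [P → . * T A], [P → . T x], [P → . X T c], [T → . P], [T → . x], [T' → . T], [X → . c d A] }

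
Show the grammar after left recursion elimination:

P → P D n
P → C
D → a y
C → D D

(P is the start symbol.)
P → C P'
P' → D n P'
P' → ε
D → a y
C → D D

P is directly left-recursive. The standard transformation for
  A → A α₁ | ... | A α_m | β₁ | ... | β_n
is
  A  → β₁ A' | ... | β_n A'
  A' → α₁ A' | ... | α_m A' | ε

P → C becomes P → C P'
P → P D n becomes P' → D n P'
Add P' → ε

Productions for other non-terminals are unchanged:
  D → a y
  C → D D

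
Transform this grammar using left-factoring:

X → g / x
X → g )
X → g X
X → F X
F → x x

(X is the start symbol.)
X → g X'
X' → / x
X' → )
X' → X
X → F X
F → x x

Left-factoring transforms A → αβ₁ | αβ₂ into A → αA' and A' → β₁ | β₂
(α is the longest common prefix among the alternatives). Repeat until
no nonterminal has two alternatives with a common prefix.

Round 1: X has alternatives sharing prefix 'g'. Introduce X': X → g X'
  Add: X' → / x
  Add: X' → )
  Add: X' → X

No remaining common prefixes — done.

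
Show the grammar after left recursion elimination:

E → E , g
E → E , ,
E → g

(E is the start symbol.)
E is directly left-recursive. The standard transformation for
  A → A α₁ | ... | A α_m | β₁ | ... | β_n
is
  A  → β₁ A' | ... | β_n A'
  A' → α₁ A' | ... | α_m A' | ε

E → g becomes E → g E'
E → E , g becomes E' → , g E'
E → E , , becomes E' → , , E'
Add E' → ε

Resulting grammar:
E → g E'
E' → , g E'
E' → , , E'
E' → ε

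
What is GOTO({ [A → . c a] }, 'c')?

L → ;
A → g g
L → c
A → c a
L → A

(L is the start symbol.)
{ [A → c . a] }

GOTO(I, 'c') = CLOSURE({ [A → αX.β] : [A → α.Xβ] ∈ I, X = 'c' })

Items with dot before 'c', with the dot advanced:
  [A → . c a] → [A → c . a]
Closure adds nothing (no advanced item has the dot before a non-terminal).

GOTO = { [A → c . a] }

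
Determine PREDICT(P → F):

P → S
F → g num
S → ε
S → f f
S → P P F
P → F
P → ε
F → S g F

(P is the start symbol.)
PREDICT(P → F) = (FIRST(RHS) \ {ε}) ∪ (FOLLOW(P) if ε ∈ FIRST(RHS), i.e. RHS ⇒* ε)
FIRST(F) = { 'f', 'g' }
FIRST(F) = { 'f', 'g' }
ε ∉ FIRST(F), so FOLLOW(P) is not added.
PREDICT(P → F) = { 'f', 'g' }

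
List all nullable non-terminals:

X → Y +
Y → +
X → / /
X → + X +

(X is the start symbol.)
There are no ε-productions, so no non-terminal can derive ε.
No non-terminals are nullable.

Answer: None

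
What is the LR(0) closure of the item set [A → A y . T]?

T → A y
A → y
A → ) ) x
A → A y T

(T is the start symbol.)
To compute CLOSURE, for each item [A → α.Bβ] where B is a non-terminal, add [B → .γ] for all productions B → γ; repeat for the newly added items until nothing changes.

Start with: [A → A y . T]
  [A → A y . T] has the dot before T: add [T → . A y]
  [T → . A y] has the dot before A: add [A → . y], [A → . ) ) x], [A → . A y T]
No further items can be added.

CLOSURE = { [A → . ) ) x], [A → . A y T], [A → . y], [A → A y . T], [T → . A y] }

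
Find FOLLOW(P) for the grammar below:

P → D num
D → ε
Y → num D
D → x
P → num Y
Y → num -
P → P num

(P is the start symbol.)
{ $, 'num' }

P is the start symbol, so $ ∈ FOLLOW(P).
In P → P num: P is followed by num, add FIRST(num) \ {ε} = { 'num' }

Taking the union: FOLLOW(P) = { $, 'num' }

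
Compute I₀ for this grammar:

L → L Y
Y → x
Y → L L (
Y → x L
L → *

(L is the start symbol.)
{ [L → . *], [L → . L Y], [L' → . L] }

First, augment the grammar with L' → L
I₀ = CLOSURE({ [L' → . L] }):
  [L' → . L] has the dot before L: add [L → . L Y], [L → . *]
No further items can be added.

I₀ = { [L → . *], [L → . L Y], [L' → . L] }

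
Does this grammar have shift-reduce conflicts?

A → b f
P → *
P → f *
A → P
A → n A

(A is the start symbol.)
A shift-reduce conflict occurs when an LR(0) state has both:
  - a complete (reduce) item [A → α .] (dot at the end), and
  - a shift item [B → β . c γ] (dot before a terminal).

Augment with A' → A and build the canonical LR(0) collection (I0 = CLOSURE({[A' → . A]}), then GOTO on every symbol after a dot until no new states appear). It has 10 states:
  I0: { [A → . P], [A → . b f], [A → . n A], [A' → . A], [P → . *], [P → . f *] }  — shift
  I1: { [P → * .] }  — reduce
  I2: { [A' → A .] }  — accept
  I3: { [A → P .] }  — reduce
  I4: { [A → b . f] }  — shift
  I5: { [P → f . *] }  — shift
  I6: { [A → . P], [A → . b f], [A → . n A], [A → n . A], [P → . *], [P → . f *] }  — shift
  I7: { [A → n A .] }  — reduce
  I8: { [P → f * .] }  — reduce
  I9: { [A → b f .] }  — reduce

No state contains both a complete item and a shift item.

Answer: No shift-reduce conflicts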